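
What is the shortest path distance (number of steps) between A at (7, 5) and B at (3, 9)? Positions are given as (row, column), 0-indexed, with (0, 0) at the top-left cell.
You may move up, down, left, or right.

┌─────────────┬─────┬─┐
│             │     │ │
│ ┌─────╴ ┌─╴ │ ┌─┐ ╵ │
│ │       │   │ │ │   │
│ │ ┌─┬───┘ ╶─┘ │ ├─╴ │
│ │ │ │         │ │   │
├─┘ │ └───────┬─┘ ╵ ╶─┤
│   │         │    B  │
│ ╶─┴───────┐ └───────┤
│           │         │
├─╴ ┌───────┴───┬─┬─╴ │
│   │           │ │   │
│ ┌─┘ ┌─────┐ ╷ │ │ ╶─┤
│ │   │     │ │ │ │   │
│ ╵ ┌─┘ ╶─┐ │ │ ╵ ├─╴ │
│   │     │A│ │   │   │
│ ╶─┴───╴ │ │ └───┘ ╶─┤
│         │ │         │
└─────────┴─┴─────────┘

Finding path from (7, 5) to (3, 9):
Path: (7,5) → (6,5) → (6,4) → (6,3) → (7,3) → (7,4) → (8,4) → (8,3) → (8,2) → (8,1) → (8,0) → (7,0) → (6,0) → (5,0) → (5,1) → (4,1) → (4,0) → (3,0) → (3,1) → (2,1) → (1,1) → (1,2) → (1,3) → (1,4) → (0,4) → (0,5) → (0,6) → (1,6) → (1,5) → (2,5) → (2,6) → (2,7) → (1,7) → (0,7) → (0,8) → (0,9) → (1,9) → (1,10) → (2,10) → (2,9) → (3,9)
Distance: 40 steps

Solution:

┌─────────────┬─────┬─┐
│        ↱ → ↓│↱ → ↓│ │
│ ┌─────╴ ┌─╴ │ ┌─┐ ╵ │
│ │↱ → → ↑│↓ ↲│↑│ │↳ ↓│
│ │ ┌─┬───┘ ╶─┘ │ ├─╴ │
│ │↑│ │    ↳ → ↑│ │↓ ↲│
├─┘ │ └───────┬─┘ ╵ ╶─┤
│↱ ↑│         │    B  │
│ ╶─┴───────┐ └───────┤
│↑ ↰        │         │
├─╴ ┌───────┴───┬─┬─╴ │
│↱ ↑│           │ │   │
│ ┌─┘ ┌─────┐ ╷ │ │ ╶─┤
│↑│   │↓ ← ↰│ │ │ │   │
│ ╵ ┌─┘ ╶─┐ │ │ ╵ ├─╴ │
│↑  │  ↳ ↓│A│ │   │   │
│ ╶─┴───╴ │ │ └───┘ ╶─┤
│↑ ← ← ← ↲│ │         │
└─────────┴─┴─────────┘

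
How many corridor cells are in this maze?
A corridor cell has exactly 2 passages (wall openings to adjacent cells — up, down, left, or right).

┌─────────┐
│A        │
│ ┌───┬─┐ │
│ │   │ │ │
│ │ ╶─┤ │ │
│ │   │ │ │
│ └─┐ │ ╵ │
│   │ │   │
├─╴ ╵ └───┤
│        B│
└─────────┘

Counting cells with exactly 2 passages:
Total corridor cells: 19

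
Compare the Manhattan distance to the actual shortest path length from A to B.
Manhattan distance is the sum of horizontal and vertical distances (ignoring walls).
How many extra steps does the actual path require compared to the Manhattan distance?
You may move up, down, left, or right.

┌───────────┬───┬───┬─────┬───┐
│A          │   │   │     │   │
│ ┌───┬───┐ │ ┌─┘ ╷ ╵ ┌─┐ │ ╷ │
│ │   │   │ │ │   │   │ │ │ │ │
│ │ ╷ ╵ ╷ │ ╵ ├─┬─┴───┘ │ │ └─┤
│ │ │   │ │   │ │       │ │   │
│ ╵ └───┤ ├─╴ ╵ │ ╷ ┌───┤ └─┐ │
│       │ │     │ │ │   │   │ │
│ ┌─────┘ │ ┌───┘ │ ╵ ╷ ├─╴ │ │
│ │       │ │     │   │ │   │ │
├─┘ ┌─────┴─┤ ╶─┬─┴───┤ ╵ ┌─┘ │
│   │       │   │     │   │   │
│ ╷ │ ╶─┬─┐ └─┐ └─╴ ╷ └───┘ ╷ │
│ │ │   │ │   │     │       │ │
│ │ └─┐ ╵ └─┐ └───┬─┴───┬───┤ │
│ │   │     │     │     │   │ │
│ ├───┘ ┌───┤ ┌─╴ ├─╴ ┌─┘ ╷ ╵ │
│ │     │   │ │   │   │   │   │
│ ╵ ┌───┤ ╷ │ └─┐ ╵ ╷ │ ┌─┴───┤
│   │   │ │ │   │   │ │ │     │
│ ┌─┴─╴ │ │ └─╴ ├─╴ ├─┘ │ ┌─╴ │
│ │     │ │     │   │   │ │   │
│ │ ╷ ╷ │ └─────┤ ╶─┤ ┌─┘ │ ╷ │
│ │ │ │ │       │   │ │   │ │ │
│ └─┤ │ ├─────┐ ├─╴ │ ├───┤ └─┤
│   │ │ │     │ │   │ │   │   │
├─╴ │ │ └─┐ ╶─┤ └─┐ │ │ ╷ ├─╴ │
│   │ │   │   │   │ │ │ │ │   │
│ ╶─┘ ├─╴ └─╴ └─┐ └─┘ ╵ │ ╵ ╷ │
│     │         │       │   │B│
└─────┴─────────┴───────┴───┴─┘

Manhattan distance: |14 - 0| + |14 - 0| = 28
Actual path length: 68
Extra steps: 68 - 28 = 40

Solution:

┌───────────┬───┬───┬─────┬───┐
│A          │   │   │     │   │
│ ┌───┬───┐ │ ┌─┘ ╷ ╵ ┌─┐ │ ╷ │
│↓│↱ ↓│↱ ↓│ │ │   │   │ │ │ │ │
│ │ ╷ ╵ ╷ │ ╵ ├─┬─┴───┘ │ │ └─┤
│↓│↑│↳ ↑│↓│   │ │       │ │   │
│ ╵ └───┤ ├─╴ ╵ │ ╷ ┌───┤ └─┐ │
│↳ ↑    │↓│     │ │ │   │   │ │
│ ┌─────┘ │ ┌───┘ │ ╵ ╷ ├─╴ │ │
│ │↓ ← ← ↲│ │     │   │ │   │ │
├─┘ ┌─────┴─┤ ╶─┬─┴───┤ ╵ ┌─┘ │
│↓ ↲│↱ → → ↓│   │     │   │   │
│ ╷ │ ╶─┬─┐ └─┐ └─╴ ╷ └───┘ ╷ │
│↓│ │↑ ↰│ │↳ ↓│     │       │ │
│ │ └─┐ ╵ └─┐ └───┬─┴───┬───┤ │
│↓│   │↑    │↓    │     │   │ │
│ ├───┘ ┌───┤ ┌─╴ ├─╴ ┌─┘ ╷ ╵ │
│↓│↱ → ↑│↓ ↰│↓│   │   │   │   │
│ ╵ ┌───┤ ╷ │ └─┐ ╵ ╷ │ ┌─┴───┤
│↳ ↑│   │↓│↑│↳ ↓│   │ │ │     │
│ ┌─┴─╴ │ │ └─╴ ├─╴ ├─┘ │ ┌─╴ │
│ │     │↓│↑ ← ↲│   │   │ │   │
│ │ ╷ ╷ │ └─────┤ ╶─┤ ┌─┘ │ ╷ │
│ │ │ │ │↳ → → ↓│   │ │   │ │ │
│ └─┤ │ ├─────┐ ├─╴ │ ├───┤ └─┤
│   │ │ │     │↓│   │ │↱ ↓│   │
├─╴ │ │ └─┐ ╶─┤ └─┐ │ │ ╷ ├─╴ │
│   │ │   │   │↳ ↓│ │ │↑│↓│↱ ↓│
│ ╶─┘ ├─╴ └─╴ └─┐ └─┘ ╵ │ ╵ ╷ │
│     │         │↳ → → ↑│↳ ↑│B│
└─────┴─────────┴───────┴───┴─┘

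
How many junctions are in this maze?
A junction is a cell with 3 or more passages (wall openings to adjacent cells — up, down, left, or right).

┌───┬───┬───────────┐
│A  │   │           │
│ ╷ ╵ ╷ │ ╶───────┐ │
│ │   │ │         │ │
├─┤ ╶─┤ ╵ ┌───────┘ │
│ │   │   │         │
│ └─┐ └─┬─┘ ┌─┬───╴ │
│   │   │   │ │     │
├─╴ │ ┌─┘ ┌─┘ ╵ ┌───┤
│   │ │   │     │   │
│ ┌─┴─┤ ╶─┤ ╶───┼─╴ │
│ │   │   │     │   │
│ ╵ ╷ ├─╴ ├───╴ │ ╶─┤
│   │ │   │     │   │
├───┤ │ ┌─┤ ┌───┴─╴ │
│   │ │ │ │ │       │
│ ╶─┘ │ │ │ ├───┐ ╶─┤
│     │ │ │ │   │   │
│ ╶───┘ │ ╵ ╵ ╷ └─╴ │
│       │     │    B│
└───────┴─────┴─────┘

Checking each cell for number of passages:

Junctions found (3+ passages):
  (1, 1): 3 passages
  (1, 4): 3 passages
  (2, 9): 3 passages
  (3, 2): 3 passages
  (4, 6): 3 passages
  (7, 8): 3 passages
  (8, 0): 3 passages
  (9, 5): 3 passages
Total junctions: 8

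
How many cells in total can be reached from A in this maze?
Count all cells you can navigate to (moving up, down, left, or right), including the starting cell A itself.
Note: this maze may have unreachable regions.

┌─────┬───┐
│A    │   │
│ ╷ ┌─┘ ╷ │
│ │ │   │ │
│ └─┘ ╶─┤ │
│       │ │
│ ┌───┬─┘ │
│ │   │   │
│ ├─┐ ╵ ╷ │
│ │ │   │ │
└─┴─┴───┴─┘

Using BFS/flood-fill to find all reachable cells from A:
Maze size: 5 × 5 = 25 total cells
1 cell(s) are walled off and cannot be reached from A.
Reachable cells: 24

Reachable region (· marks reachable cells):

┌─────┬───┐
│A · ·│· ·│
│ ╷ ┌─┘ ╷ │
│·│·│· ·│·│
│ └─┘ ╶─┤ │
│· · · ·│·│
│ ┌───┬─┘ │
│·│· ·│· ·│
│ ├─┐ ╵ ╷ │
│·│ │· ·│·│
└─┴─┴───┴─┘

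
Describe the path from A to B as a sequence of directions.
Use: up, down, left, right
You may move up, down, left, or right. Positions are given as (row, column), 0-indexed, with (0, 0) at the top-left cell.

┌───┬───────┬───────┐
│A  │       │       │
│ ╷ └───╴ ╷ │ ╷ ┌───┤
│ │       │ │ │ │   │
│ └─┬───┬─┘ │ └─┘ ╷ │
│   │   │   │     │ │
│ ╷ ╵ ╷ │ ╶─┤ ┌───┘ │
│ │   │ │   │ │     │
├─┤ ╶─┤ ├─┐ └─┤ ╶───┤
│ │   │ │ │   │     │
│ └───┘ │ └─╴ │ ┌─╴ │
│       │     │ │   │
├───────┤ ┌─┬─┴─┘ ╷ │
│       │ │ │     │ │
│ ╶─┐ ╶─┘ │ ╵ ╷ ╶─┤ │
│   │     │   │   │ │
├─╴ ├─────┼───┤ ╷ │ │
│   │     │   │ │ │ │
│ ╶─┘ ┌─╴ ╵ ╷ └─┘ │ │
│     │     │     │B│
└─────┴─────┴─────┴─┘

Finding the path and converting it to directions:
Path through cells: (0,0) → (0,1) → (1,1) → (1,2) → (1,3) → (1,4) → (0,4) → (0,5) → (1,5) → (2,5) → (2,4) → (3,4) → (3,5) → (4,5) → (4,6) → (5,6) → (5,5) → (5,4) → (6,4) → (7,4) → (7,3) → (7,2) → (6,2) → (6,1) → (6,0) → (7,0) → (7,1) → (8,1) → (8,0) → (9,0) → (9,1) → (9,2) → (8,2) → (8,3) → (8,4) → (9,4) → (9,5) → (8,5) → (8,6) → (9,6) → (9,7) → (9,8) → (8,8) → (7,8) → (7,7) → (6,7) → (6,8) → (5,8) → (5,9) → (6,9) → (7,9) → (8,9) → (9,9)
Directions: right, down, right, right, right, up, right, down, down, left, down, right, down, right, down, left, left, down, down, left, left, up, left, left, down, right, down, left, down, right, right, up, right, right, down, right, up, right, down, right, right, up, up, left, up, right, up, right, down, down, down, down

Solution:

┌───┬───────┬───────┐
│A ↓│    ↱ ↓│       │
│ ╷ └───╴ ╷ │ ╷ ┌───┤
│ │↳ → → ↑│↓│ │ │   │
│ └─┬───┬─┘ │ └─┘ ╷ │
│   │   │↓ ↲│     │ │
│ ╷ ╵ ╷ │ ╶─┤ ┌───┘ │
│ │   │ │↳ ↓│ │     │
├─┤ ╶─┤ ├─┐ └─┤ ╶───┤
│ │   │ │ │↳ ↓│     │
│ └───┘ │ └─╴ │ ┌─╴ │
│       │↓ ← ↲│ │↱ ↓│
├───────┤ ┌─┬─┴─┘ ╷ │
│↓ ← ↰  │↓│ │  ↱ ↑│↓│
│ ╶─┐ ╶─┘ │ ╵ ╷ ╶─┤ │
│↳ ↓│↑ ← ↲│   │↑ ↰│↓│
├─╴ ├─────┼───┤ ╷ │ │
│↓ ↲│↱ → ↓│↱ ↓│ │↑│↓│
│ ╶─┘ ┌─╴ ╵ ╷ └─┘ │ │
│↳ → ↑│  ↳ ↑│↳ → ↑│B│
└─────┴─────┴─────┴─┘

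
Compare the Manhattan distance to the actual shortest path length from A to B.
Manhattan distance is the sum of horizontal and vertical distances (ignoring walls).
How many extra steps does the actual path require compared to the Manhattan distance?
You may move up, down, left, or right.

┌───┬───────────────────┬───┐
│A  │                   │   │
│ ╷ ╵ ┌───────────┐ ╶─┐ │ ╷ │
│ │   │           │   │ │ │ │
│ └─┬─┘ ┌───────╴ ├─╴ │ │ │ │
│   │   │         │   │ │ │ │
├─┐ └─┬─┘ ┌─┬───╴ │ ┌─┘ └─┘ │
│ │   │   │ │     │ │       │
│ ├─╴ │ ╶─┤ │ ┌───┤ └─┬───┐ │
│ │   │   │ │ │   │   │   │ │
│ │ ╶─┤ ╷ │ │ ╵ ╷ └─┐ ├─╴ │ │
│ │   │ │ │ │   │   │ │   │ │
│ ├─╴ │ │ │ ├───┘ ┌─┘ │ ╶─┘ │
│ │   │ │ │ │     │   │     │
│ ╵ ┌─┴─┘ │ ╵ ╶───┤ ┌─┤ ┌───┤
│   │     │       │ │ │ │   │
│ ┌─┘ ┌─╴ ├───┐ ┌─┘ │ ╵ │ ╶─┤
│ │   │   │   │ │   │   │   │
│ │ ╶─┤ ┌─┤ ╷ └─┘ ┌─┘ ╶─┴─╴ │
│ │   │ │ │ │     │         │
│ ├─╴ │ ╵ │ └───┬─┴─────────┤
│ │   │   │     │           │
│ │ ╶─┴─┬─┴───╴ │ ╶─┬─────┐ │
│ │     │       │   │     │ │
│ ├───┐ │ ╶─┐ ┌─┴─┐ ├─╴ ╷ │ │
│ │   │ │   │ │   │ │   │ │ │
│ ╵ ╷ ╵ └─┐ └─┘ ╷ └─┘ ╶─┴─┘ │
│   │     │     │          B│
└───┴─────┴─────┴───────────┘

Manhattan distance: |13 - 0| + |13 - 0| = 26
Actual path length: 50
Extra steps: 50 - 26 = 24

Solution:

┌───┬───────────────────┬───┐
│A ↓│↱ → → → → → → ↓    │   │
│ ╷ ╵ ┌───────────┐ ╶─┐ │ ╷ │
│ │↳ ↑│           │↳ ↓│ │ │ │
│ └─┬─┘ ┌───────╴ ├─╴ │ │ │ │
│   │   │         │↓ ↲│ │ │ │
├─┐ └─┬─┘ ┌─┬───╴ │ ┌─┘ └─┘ │
│ │   │   │ │     │↓│       │
│ ├─╴ │ ╶─┤ │ ┌───┤ └─┬───┐ │
│ │   │   │ │ │   │↳ ↓│   │ │
│ │ ╶─┤ ╷ │ │ ╵ ╷ └─┐ ├─╴ │ │
│ │   │ │ │ │   │   │↓│   │ │
│ ├─╴ │ │ │ ├───┘ ┌─┘ │ ╶─┘ │
│ │   │ │ │ │     │↓ ↲│     │
│ ╵ ┌─┴─┘ │ ╵ ╶───┤ ┌─┤ ┌───┤
│   │     │       │↓│ │ │   │
│ ┌─┘ ┌─╴ ├───┐ ┌─┘ │ ╵ │ ╶─┤
│ │   │   │↓ ↰│ │↓ ↲│   │   │
│ │ ╶─┤ ┌─┤ ╷ └─┘ ┌─┘ ╶─┴─╴ │
│ │   │ │ │↓│↑ ← ↲│         │
│ ├─╴ │ ╵ │ └───┬─┴─────────┤
│ │   │   │↳ → ↓│           │
│ │ ╶─┴─┬─┴───╴ │ ╶─┬─────┐ │
│ │     │↓ ← ← ↲│   │     │ │
│ ├───┐ │ ╶─┐ ┌─┴─┐ ├─╴ ╷ │ │
│ │   │ │↳ ↓│ │↱ ↓│ │   │ │ │
│ ╵ ╷ ╵ └─┐ └─┘ ╷ └─┘ ╶─┴─┘ │
│   │     │↳ → ↑│↳ → → → → B│
└───┴─────┴─────┴───────────┘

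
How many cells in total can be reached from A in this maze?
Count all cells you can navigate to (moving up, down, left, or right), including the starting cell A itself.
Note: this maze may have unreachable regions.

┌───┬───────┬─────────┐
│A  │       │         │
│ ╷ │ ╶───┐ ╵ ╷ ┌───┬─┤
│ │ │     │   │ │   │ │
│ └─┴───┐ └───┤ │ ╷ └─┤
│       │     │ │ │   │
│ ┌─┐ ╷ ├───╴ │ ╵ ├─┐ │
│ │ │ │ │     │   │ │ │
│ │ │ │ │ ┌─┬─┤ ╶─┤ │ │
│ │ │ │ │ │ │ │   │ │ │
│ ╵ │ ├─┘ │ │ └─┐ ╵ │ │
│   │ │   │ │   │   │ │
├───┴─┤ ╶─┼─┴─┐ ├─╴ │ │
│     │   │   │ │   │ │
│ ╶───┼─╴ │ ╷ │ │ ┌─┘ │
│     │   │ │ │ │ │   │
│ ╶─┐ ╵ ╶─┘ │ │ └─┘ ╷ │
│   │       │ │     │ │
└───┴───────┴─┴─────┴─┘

Using BFS/flood-fill to find all reachable cells from A:
Maze size: 9 × 11 = 99 total cells
80 cell(s) are walled off and cannot be reached from A.
Reachable cells: 19

Reachable region (· marks reachable cells):

┌───┬───────┬─────────┐
│A ·│       │         │
│ ╷ │ ╶───┐ ╵ ╷ ┌───┬─┤
│·│·│     │   │ │   │ │
│ └─┴───┐ └───┤ │ ╷ └─┤
│· · · ·│     │ │ │   │
│ ┌─┐ ╷ ├───╴ │ ╵ ├─┐ │
│·│·│·│·│     │   │ │ │
│ │ │ │ │ ┌─┬─┤ ╶─┤ │ │
│·│·│·│·│ │ │ │   │ │ │
│ ╵ │ ├─┘ │ │ └─┐ ╵ │ │
│· ·│·│   │ │   │   │ │
├───┴─┤ ╶─┼─┴─┐ ├─╴ │ │
│     │   │   │ │   │ │
│ ╶───┼─╴ │ ╷ │ │ ┌─┘ │
│     │   │ │ │ │ │   │
│ ╶─┐ ╵ ╶─┘ │ │ └─┘ ╷ │
│   │       │ │     │ │
└───┴───────┴─┴─────┴─┘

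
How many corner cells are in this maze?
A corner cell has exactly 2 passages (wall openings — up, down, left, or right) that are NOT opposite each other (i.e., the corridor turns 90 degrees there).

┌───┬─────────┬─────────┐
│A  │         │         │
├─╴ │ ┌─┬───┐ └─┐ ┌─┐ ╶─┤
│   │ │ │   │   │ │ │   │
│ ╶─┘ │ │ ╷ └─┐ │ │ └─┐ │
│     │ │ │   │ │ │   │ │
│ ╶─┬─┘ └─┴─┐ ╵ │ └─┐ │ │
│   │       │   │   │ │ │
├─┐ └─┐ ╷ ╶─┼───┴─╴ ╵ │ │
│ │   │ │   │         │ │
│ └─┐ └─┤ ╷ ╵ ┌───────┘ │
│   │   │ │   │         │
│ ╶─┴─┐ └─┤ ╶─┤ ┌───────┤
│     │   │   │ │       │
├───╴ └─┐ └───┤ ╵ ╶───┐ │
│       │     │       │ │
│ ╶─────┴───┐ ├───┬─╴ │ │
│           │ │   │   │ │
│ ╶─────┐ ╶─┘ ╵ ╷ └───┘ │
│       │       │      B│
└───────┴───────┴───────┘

Counting corner cells (2 non-opposite passages):
Total corners: 52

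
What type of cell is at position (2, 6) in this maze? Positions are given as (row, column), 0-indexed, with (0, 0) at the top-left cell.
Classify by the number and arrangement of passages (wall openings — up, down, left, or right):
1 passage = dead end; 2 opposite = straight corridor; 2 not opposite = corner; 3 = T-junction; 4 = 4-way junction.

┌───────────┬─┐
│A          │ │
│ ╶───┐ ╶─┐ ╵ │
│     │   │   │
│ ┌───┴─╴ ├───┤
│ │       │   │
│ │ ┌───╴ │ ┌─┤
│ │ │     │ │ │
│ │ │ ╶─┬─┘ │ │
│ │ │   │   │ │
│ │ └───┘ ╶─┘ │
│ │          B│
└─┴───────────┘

Checking cell at (2, 6):
Number of passages: 1
Cell type: dead end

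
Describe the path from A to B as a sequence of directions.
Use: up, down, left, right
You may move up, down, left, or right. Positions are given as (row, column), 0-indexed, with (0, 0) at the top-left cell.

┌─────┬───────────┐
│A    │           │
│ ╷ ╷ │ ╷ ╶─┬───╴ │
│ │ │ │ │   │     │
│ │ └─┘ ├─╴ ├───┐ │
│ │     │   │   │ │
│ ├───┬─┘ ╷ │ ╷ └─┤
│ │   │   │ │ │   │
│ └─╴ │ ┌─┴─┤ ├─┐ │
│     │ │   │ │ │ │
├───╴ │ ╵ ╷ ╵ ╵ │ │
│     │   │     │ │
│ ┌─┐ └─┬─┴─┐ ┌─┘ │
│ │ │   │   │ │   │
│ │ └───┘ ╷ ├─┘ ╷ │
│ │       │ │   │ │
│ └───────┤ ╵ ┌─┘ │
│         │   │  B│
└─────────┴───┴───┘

Finding the path and converting it to directions:
Path through cells: (0,0) → (0,1) → (1,1) → (2,1) → (2,2) → (2,3) → (1,3) → (0,3) → (0,4) → (1,4) → (1,5) → (2,5) → (2,4) → (3,4) → (3,3) → (4,3) → (5,3) → (5,4) → (4,4) → (4,5) → (5,5) → (5,6) → (4,6) → (3,6) → (2,6) → (2,7) → (3,7) → (3,8) → (4,8) → (5,8) → (6,8) → (7,8) → (8,8)
Directions: right, down, down, right, right, up, up, right, down, right, down, left, down, left, down, down, right, up, right, down, right, up, up, up, right, down, right, down, down, down, down, down

Solution:

┌─────┬───────────┐
│A ↓  │↱ ↓        │
│ ╷ ╷ │ ╷ ╶─┬───╴ │
│ │↓│ │↑│↳ ↓│     │
│ │ └─┘ ├─╴ ├───┐ │
│ │↳ → ↑│↓ ↲│↱ ↓│ │
│ ├───┬─┘ ╷ │ ╷ └─┤
│ │   │↓ ↲│ │↑│↳ ↓│
│ └─╴ │ ┌─┴─┤ ├─┐ │
│     │↓│↱ ↓│↑│ │↓│
├───╴ │ ╵ ╷ ╵ ╵ │ │
│     │↳ ↑│↳ ↑  │↓│
│ ┌─┐ └─┬─┴─┐ ┌─┘ │
│ │ │   │   │ │  ↓│
│ │ └───┘ ╷ ├─┘ ╷ │
│ │       │ │   │↓│
│ └───────┤ ╵ ┌─┘ │
│         │   │  B│
└─────────┴───┴───┘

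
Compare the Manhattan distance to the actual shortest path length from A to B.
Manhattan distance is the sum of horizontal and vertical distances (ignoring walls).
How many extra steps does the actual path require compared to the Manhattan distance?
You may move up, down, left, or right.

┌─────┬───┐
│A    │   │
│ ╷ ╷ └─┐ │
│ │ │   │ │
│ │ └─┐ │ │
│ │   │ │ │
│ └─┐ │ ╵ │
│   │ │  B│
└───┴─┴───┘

Manhattan distance: |3 - 0| + |4 - 0| = 7
Actual path length: 7
Extra steps: 7 - 7 = 0

Solution:

┌─────┬───┐
│A → ↓│   │
│ ╷ ╷ └─┐ │
│ │ │↳ ↓│ │
│ │ └─┐ │ │
│ │   │↓│ │
│ └─┐ │ ╵ │
│   │ │↳ B│
└───┴─┴───┘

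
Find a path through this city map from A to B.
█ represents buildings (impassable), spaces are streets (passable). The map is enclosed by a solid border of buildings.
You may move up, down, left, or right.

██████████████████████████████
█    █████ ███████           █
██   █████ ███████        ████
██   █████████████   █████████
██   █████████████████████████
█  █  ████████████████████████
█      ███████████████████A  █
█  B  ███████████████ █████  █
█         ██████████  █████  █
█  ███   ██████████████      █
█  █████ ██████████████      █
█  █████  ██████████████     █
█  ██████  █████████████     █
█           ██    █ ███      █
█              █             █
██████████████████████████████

Finding the shortest path from A to B:
Movement: cardinal only
Path length: 42 steps
Directions: right → down → down → down → down → down → down → down → down → left → left → left → left → left → left → left → left → left → left → up → left → left → left → down → left → left → left → up → left → up → left → up → left → up → up → up → left → left → left → up → left → left

Solution:

██████████████████████████████
█    █████ ███████           █
██   █████ ███████        ████
██   █████████████   █████████
██   █████████████████████████
█  █  ████████████████████████
█      ███████████████████A↓ █
█  B←↰███████████████ █████↓ █
█    ↑←←↰ ██████████  █████↓ █
█  ███  ↑██████████████    ↓ █
█  █████↑██████████████    ↓ █
█  █████↑↰██████████████   ↓ █
█  ██████↑↰█████████████   ↓ █
█         ↑↰██↓←←↰█ ███    ↓ █
█          ↑←←↲█ ↑←←←←←←←←←↲ █
██████████████████████████████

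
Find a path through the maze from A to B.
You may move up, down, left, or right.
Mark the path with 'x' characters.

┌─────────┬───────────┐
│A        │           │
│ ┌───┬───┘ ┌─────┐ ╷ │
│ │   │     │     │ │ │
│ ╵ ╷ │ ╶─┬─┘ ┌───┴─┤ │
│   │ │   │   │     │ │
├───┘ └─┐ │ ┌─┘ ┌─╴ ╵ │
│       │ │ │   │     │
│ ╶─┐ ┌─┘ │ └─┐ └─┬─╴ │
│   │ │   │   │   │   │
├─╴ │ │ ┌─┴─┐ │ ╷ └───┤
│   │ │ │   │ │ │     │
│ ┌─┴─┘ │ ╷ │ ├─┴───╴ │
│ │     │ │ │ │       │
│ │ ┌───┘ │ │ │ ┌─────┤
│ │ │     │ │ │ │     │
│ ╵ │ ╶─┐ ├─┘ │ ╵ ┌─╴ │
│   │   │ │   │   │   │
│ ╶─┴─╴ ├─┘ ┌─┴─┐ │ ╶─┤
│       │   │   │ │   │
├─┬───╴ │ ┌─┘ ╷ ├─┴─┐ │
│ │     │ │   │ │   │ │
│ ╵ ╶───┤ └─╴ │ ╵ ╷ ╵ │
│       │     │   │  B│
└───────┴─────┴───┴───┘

Finding the shortest path through the maze:
Path length: 65 steps
Directions: down → down → right → up → right → down → down → left → left → down → right → down → left → down → down → down → right → up → up → right → right → up → up → right → up → up → left → up → right → right → up → right → right → right → right → right → down → down → down → left → up → left → left → down → down → right → down → right → right → down → left → left → left → down → down → right → up → right → right → down → left → down → right → down → down

Solution:

┌─────────┬───────────┐
│A        │x x x x x x│
│ ┌───┬───┘ ┌─────┐ ╷ │
│x│x x│x x x│     │ │x│
│ ╵ ╷ │ ╶─┬─┘ ┌───┴─┤ │
│x x│x│x x│   │x x x│x│
├───┘ └─┐ │ ┌─┘ ┌─╴ ╵ │
│x x x  │x│ │  x│  x x│
│ ╶─┐ ┌─┘ │ └─┐ └─┬─╴ │
│x x│ │x x│   │x x│   │
├─╴ │ │ ┌─┴─┐ │ ╷ └───┤
│x x│ │x│   │ │ │x x x│
│ ┌─┴─┘ │ ╷ │ ├─┴───╴ │
│x│x x x│ │ │ │x x x x│
│ │ ┌───┘ │ │ │ ┌─────┤
│x│x│     │ │ │x│x x x│
│ ╵ │ ╶─┐ ├─┘ │ ╵ ┌─╴ │
│x x│   │ │   │x x│x x│
│ ╶─┴─╴ ├─┘ ┌─┴─┐ │ ╶─┤
│       │   │   │ │x x│
├─┬───╴ │ ┌─┘ ╷ ├─┴─┐ │
│ │     │ │   │ │   │x│
│ ╵ ╶───┤ └─╴ │ ╵ ╷ ╵ │
│       │     │   │  B│
└───────┴─────┴───┴───┘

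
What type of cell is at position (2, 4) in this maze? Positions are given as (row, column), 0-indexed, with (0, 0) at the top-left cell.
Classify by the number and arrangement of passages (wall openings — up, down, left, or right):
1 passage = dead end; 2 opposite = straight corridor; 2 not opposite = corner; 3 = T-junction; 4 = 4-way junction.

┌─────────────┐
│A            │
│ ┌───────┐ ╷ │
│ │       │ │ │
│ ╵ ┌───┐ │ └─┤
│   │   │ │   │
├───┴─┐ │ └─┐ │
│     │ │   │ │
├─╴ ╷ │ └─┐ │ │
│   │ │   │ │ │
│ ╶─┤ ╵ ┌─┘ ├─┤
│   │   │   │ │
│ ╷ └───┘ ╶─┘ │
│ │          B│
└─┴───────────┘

Checking cell at (2, 4):
Number of passages: 2
Cell type: straight corridor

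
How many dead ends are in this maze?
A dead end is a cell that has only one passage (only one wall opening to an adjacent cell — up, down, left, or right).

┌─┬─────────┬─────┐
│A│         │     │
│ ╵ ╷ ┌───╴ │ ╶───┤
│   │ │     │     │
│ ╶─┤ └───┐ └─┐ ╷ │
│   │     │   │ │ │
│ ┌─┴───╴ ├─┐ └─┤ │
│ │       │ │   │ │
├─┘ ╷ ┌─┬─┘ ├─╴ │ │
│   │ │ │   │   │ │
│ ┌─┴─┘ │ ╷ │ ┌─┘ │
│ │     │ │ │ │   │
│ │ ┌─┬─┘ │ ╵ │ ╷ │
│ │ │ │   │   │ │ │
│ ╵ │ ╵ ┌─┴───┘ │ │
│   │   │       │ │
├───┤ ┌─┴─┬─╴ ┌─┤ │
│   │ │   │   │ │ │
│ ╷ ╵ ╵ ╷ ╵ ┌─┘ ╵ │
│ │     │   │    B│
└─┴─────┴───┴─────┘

Checking each cell for number of passages:

Dead ends found at positions:
  (0, 0)
  (0, 8)
  (1, 3)
  (2, 1)
  (2, 7)
  (3, 0)
  (3, 5)
  (4, 2)
  (4, 3)
  (6, 2)
  (7, 4)
  (8, 7)
  (9, 0)
  (9, 6)
Total dead ends: 14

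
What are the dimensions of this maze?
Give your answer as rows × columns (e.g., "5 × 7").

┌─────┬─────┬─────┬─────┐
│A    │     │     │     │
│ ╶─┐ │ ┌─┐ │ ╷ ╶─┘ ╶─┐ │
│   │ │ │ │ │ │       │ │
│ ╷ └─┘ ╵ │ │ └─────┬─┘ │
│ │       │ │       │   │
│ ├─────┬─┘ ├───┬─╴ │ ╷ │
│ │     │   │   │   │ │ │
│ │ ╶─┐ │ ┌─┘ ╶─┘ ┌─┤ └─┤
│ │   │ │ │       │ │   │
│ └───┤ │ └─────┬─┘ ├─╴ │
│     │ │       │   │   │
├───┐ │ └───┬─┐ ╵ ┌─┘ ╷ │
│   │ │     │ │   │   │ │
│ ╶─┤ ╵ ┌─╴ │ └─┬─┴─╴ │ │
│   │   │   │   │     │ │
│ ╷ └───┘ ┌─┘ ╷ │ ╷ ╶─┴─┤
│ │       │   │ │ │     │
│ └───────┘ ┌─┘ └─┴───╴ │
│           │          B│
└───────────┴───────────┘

Counting the maze dimensions:
Rows (vertical): 10
Columns (horizontal): 12
Dimensions: 10 × 12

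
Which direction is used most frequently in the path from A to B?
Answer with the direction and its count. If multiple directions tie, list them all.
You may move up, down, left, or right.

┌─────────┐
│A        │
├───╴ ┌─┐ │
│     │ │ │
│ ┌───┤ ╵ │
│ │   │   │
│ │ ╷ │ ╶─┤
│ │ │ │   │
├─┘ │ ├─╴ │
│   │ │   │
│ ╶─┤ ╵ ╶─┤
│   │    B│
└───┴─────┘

Directions: right, right, right, right, down, down, left, down, right, down, left, down, right
Counts: {'right': 6, 'down': 5, 'left': 2}
Most common: right (6 times)

Solution:

┌─────────┐
│A → → → ↓│
├───╴ ┌─┐ │
│     │ │↓│
│ ┌───┤ ╵ │
│ │   │↓ ↲│
│ │ ╷ │ ╶─┤
│ │ │ │↳ ↓│
├─┘ │ ├─╴ │
│   │ │↓ ↲│
│ ╶─┤ ╵ ╶─┤
│   │  ↳ B│
└───┴─────┘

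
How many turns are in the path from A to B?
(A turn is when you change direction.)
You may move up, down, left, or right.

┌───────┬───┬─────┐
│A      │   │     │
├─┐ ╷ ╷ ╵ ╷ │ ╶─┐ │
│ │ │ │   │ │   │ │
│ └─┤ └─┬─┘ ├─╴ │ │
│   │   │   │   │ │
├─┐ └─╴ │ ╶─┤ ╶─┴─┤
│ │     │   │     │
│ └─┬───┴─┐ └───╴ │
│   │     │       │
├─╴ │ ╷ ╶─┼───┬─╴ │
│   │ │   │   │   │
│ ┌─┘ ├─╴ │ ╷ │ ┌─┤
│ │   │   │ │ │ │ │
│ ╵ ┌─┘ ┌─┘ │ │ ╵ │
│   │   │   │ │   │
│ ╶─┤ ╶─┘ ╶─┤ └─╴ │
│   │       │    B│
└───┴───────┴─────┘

Directions: right, right, right, down, right, up, right, down, down, left, down, right, down, right, right, right, down, left, down, down, right, down
Number of turns: 15

Solution:

┌───────┬───┬─────┐
│A → → ↓│↱ ↓│     │
├─┐ ╷ ╷ ╵ ╷ │ ╶─┐ │
│ │ │ │↳ ↑│↓│   │ │
│ └─┤ └─┬─┘ ├─╴ │ │
│   │   │↓ ↲│   │ │
├─┐ └─╴ │ ╶─┤ ╶─┴─┤
│ │     │↳ ↓│     │
│ └─┬───┴─┐ └───╴ │
│   │     │↳ → → ↓│
├─╴ │ ╷ ╶─┼───┬─╴ │
│   │ │   │   │↓ ↲│
│ ┌─┘ ├─╴ │ ╷ │ ┌─┤
│ │   │   │ │ │↓│ │
│ ╵ ┌─┘ ┌─┘ │ │ ╵ │
│   │   │   │ │↳ ↓│
│ ╶─┤ ╶─┘ ╶─┤ └─╴ │
│   │       │    B│
└───┴───────┴─────┘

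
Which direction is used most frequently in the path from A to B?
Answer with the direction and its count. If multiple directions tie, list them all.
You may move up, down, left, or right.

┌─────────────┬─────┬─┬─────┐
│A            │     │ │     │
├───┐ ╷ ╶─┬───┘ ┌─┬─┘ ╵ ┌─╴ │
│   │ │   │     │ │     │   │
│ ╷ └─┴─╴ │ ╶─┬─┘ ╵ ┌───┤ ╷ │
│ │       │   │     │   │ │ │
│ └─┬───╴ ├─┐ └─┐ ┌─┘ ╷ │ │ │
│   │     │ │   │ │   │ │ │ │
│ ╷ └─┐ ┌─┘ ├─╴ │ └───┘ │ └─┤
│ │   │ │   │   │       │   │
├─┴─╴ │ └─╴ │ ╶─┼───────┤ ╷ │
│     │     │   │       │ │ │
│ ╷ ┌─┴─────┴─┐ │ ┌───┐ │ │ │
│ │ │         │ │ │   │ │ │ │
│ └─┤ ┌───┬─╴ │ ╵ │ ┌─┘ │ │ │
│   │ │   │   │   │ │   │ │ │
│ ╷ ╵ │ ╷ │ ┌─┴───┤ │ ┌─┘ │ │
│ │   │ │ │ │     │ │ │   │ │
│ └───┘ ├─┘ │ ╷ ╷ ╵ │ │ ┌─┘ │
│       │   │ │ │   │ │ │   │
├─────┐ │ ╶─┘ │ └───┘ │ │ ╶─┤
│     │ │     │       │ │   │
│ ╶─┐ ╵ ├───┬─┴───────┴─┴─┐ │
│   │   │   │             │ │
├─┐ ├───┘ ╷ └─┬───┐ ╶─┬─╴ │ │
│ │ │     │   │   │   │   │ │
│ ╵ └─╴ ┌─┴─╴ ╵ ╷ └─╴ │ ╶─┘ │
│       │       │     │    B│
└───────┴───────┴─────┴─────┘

Directions: right, right, right, down, right, down, left, left, left, up, left, down, down, right, down, right, down, left, left, down, down, down, down, right, right, right, down, down, left, up, left, left, down, right, down, down, right, right, up, right, up, right, down, right, down, right, up, right, down, right, right, up, left, up, right, right, right, down, left, down, right, right
Counts: {'right': 24, 'down': 20, 'left': 11, 'up': 7}
Most common: right (24 times)

Solution:

┌─────────────┬─────┬─┬─────┐
│A → → ↓      │     │ │     │
├───┐ ╷ ╶─┬───┘ ┌─┬─┘ ╵ ┌─╴ │
│↓ ↰│ │↳ ↓│     │ │     │   │
│ ╷ └─┴─╴ │ ╶─┬─┘ ╵ ┌───┤ ╷ │
│↓│↑ ← ← ↲│   │     │   │ │ │
│ └─┬───╴ ├─┐ └─┐ ┌─┘ ╷ │ │ │
│↳ ↓│     │ │   │ │   │ │ │ │
│ ╷ └─┐ ┌─┘ ├─╴ │ └───┘ │ └─┤
│ │↳ ↓│ │   │   │       │   │
├─┴─╴ │ └─╴ │ ╶─┼───────┤ ╷ │
│↓ ← ↲│     │   │       │ │ │
│ ╷ ┌─┴─────┴─┐ │ ┌───┐ │ │ │
│↓│ │         │ │ │   │ │ │ │
│ └─┤ ┌───┬─╴ │ ╵ │ ┌─┘ │ │ │
│↓  │ │   │   │   │ │   │ │ │
│ ╷ ╵ │ ╷ │ ┌─┴───┤ │ ┌─┘ │ │
│↓│   │ │ │ │     │ │ │   │ │
│ └───┘ ├─┘ │ ╷ ╷ ╵ │ │ ┌─┘ │
│↳ → → ↓│   │ │ │   │ │ │   │
├─────┐ │ ╶─┘ │ └───┘ │ │ ╶─┤
│↓ ← ↰│↓│     │       │ │   │
│ ╶─┐ ╵ ├───┬─┴───────┴─┴─┐ │
│↳ ↓│↑ ↲│↱ ↓│      ↱ → → ↓│ │
├─┐ ├───┘ ╷ └─┬───┐ ╶─┬─╴ │ │
│ │↓│  ↱ ↑│↳ ↓│↱ ↓│↑ ↰│↓ ↲│ │
│ ╵ └─╴ ┌─┴─╴ ╵ ╷ └─╴ │ ╶─┘ │
│  ↳ → ↑│    ↳ ↑│↳ → ↑│↳ → B│
└───────┴───────┴─────┴─────┘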